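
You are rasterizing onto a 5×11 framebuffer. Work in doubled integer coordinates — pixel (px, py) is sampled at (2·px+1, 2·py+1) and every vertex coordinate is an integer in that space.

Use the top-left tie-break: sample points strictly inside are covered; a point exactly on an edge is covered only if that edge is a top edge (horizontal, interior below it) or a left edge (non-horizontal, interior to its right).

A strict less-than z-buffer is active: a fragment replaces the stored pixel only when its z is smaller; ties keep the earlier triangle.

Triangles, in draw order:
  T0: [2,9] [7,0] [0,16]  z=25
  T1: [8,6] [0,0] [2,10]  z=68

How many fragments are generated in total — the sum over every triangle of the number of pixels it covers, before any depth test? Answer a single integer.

T0:
  2·area = 17
  edge (2, 9)→(7, 0): d=(5,-9) top-left  bias=+0
  edge (7, 0)→(0, 16): d=(-7,16) right/bottom  bias=-1
  edge (0, 16)→(2, 9): d=(2,-7) top-left  bias=+0
    (1,4)@(3, 9): e=[9,1,7] → #
    (2,4)@(5, 9): e=[27,-31,21] → ·
    (1,5)@(3, 11): e=[19,-13,11] → ·
    (0,6)@(1, 13): e=[11,5,1] → #
    (1,6)@(3, 13): e=[29,-27,15] → ·
    (0,7)@(1, 15): e=[21,-9,5] → ·
  covered (2 px):
    · · · · ·
    · · · · ·
    · · · · ·
    · · · · ·
    · # · · ·
    · · · · ·
    # · · · ·
    · · · · ·
    · · · · ·
    · · · · ·
    · · · · ·
T1:
  2·area = 68  (B↔C swapped to make it positive)
  edge (8, 6)→(2, 10): d=(-6,4) right/bottom  bias=-1
  edge (2, 10)→(0, 0): d=(-2,-10) top-left  bias=+0
  edge (0, 0)→(8, 6): d=(8,6) right/bottom  bias=-1
    (0,0)@(1, 1): e=[58,8,2] → #
    (1,0)@(3, 1): e=[50,28,-10] → ·
    (0,1)@(1, 3): e=[46,4,18] → #
    (1,1)@(3, 3): e=[38,24,6] → #
    (2,1)@(5, 3): e=[30,44,-6] → ·
    (0,2)@(1, 5): e=[34,0,34] → #  [on edge]
    (2,2)@(5, 5): e=[18,40,10] → #
    (3,2)@(7, 5): e=[10,60,-2] → ·
    (0,3)@(1, 7): e=[22,-4,50] → ·
    (1,3)@(3, 7): e=[14,16,38] → #
    (3,3)@(7, 7): e=[-2,56,14] → ·
    (1,4)@(3, 9): e=[2,12,54] → #
    (1,7)@(3, 15): e=[-34,0,102] → ·  [on edge]
  covered (9 px):
    # · · · ·
    # # · · ·
    # # # · ·
    · # # · ·
    · # · · ·
    · · · · ·
    · · · · ·
    · · · · ·
    · · · · ·
    · · · · ·
    · · · · ·

Answer: 11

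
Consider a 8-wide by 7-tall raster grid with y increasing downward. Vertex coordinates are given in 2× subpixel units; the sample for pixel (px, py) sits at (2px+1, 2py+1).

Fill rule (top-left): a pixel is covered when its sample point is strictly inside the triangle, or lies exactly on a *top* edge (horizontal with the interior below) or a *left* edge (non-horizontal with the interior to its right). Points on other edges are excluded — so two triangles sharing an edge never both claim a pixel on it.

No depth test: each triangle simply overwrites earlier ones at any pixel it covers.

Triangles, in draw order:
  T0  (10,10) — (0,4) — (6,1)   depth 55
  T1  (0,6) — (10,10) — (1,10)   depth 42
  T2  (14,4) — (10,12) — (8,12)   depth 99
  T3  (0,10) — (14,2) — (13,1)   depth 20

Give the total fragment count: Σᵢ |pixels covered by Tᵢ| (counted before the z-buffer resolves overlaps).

T0:
  2·area = 66
  edge (10, 10)→(0, 4): d=(-10,-6) top-left  bias=+0
  edge (0, 4)→(6, 1): d=(6,-3) top-left  bias=+0
  edge (6, 1)→(10, 10): d=(4,9) right/bottom  bias=-1
    (1,1)@(3, 3): e=[28,3,35] → █
    (2,1)@(5, 3): e=[40,9,17] → █
    (3,1)@(7, 3): e=[52,15,-1] → ·
    (1,2)@(3, 5): e=[8,15,43] → █
    (3,2)@(7, 5): e=[32,27,7] → █
    (4,2)@(9, 5): e=[44,33,-11] → ·
    (1,3)@(3, 7): e=[-12,27,51] → ·
    (2,3)@(5, 7): e=[0,33,33] → █  [on edge]
    (4,3)@(9, 7): e=[24,45,-3] → ·
    (2,4)@(5, 9): e=[-20,45,41] → ·
    (3,4)@(7, 9): e=[-8,51,23] → ·
    (4,4)@(9, 9): e=[4,57,5] → █
    (7,6)@(15, 13): e=[0,99,-33] → ·  [on edge]
  covered (8 px):
    · · · · · · · ·
    · █ █ · · · · ·
    · █ █ █ · · · ·
    · · █ █ · · · ·
    · · · · █ · · ·
    · · · · · · · ·
    · · · · · · · ·
T1:
  2·area = 36
  edge (0, 6)→(10, 10): d=(10,4) right/bottom  bias=-1
  edge (10, 10)→(1, 10): d=(-9,0) right/bottom  bias=-1
  edge (1, 10)→(0, 6): d=(-1,-4) top-left  bias=+0
    (0,3)@(1, 7): e=[6,27,3] → █
    (1,3)@(3, 7): e=[-2,27,11] → ·
    (0,4)@(1, 9): e=[26,9,1] → █
    (1,4)@(3, 9): e=[18,9,9] → █
    (2,4)@(5, 9): e=[10,9,17] → █
    (3,4)@(7, 9): e=[2,9,25] → █
    (4,4)@(9, 9): e=[-6,9,33] → ·
    (0,5)@(1, 11): e=[46,-9,-1] → ·
    (1,5)@(3, 11): e=[38,-9,7] → ·
    (2,5)@(5, 11): e=[30,-9,15] → ·
    (3,5)@(7, 11): e=[22,-9,23] → ·
  covered (5 px):
    · · · · · · · ·
    · · · · · · · ·
    · · · · · · · ·
    █ · · · · · · ·
    █ █ █ █ · · · ·
    · · · · · · · ·
    · · · · · · · ·
T2:
  2·area = 16
  edge (14, 4)→(10, 12): d=(-4,8) right/bottom  bias=-1
  edge (10, 12)→(8, 12): d=(-2,0) right/bottom  bias=-1
  edge (8, 12)→(14, 4): d=(6,-8) top-left  bias=+0
    (5,4)@(11, 9): e=[4,6,6] → █
    (6,4)@(13, 9): e=[-12,6,22] → ·
    (4,5)@(9, 11): e=[12,2,2] → █
    (5,5)@(11, 11): e=[-4,2,18] → ·
    (4,6)@(9, 13): e=[4,-2,14] → ·
  covered (2 px):
    · · · · · · · ·
    · · · · · · · ·
    · · · · · · · ·
    · · · · · · · ·
    · · · · · █ · ·
    · · · · █ · · ·
    · · · · · · · ·
T3:
  2·area = 22  (B↔C swapped to make it positive)
  edge (0, 10)→(13, 1): d=(13,-9) top-left  bias=+0
  edge (13, 1)→(14, 2): d=(1,1) right/bottom  bias=-1
  edge (14, 2)→(0, 10): d=(-14,8) right/bottom  bias=-1
    (6,0)@(13, 1): e=[0,0,22] → ·  [on edge]
    (5,1)@(11, 3): e=[8,4,10] → █
    (6,1)@(13, 3): e=[26,2,-6] → ·
    (7,1)@(15, 3): e=[44,0,-22] → ·  [on edge]
    (5,2)@(11, 5): e=[34,6,-18] → ·
    (2,3)@(5, 7): e=[6,14,2] → █
    (3,3)@(7, 7): e=[24,12,-14] → ·
    (2,4)@(5, 9): e=[32,16,-26] → ·
  covered (2 px):
    · · · · · · · ·
    · · · · · █ · ·
    · · · · · · · ·
    · · █ · · · · ·
    · · · · · · · ·
    · · · · · · · ·
    · · · · · · · ·

Answer: 17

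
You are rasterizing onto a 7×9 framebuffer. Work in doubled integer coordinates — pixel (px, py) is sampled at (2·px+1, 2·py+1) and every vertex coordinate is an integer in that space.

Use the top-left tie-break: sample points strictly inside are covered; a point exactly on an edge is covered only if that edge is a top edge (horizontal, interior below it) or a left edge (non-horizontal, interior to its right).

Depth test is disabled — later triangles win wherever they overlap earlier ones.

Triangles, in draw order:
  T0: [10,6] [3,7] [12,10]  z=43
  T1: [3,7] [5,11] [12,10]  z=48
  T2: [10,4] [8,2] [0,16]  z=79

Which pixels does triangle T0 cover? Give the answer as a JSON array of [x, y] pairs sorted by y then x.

T0:
  2·area = 30  (B↔C swapped to make it positive)
  edge (10, 6)→(12, 10): d=(2,4) right/bottom  bias=-1
  edge (12, 10)→(3, 7): d=(-9,-3) top-left  bias=+0
  edge (3, 7)→(10, 6): d=(7,-1) top-left  bias=+0
    (1,3)@(3, 7): e=[30,0,0] → #  [on edge]
    (2,3)@(5, 7): e=[22,6,2] → #
    (3,3)@(7, 7): e=[14,12,4] → #
    (4,3)@(9, 7): e=[6,18,6] → #
    (5,3)@(11, 7): e=[-2,24,8] → ·
    (1,4)@(3, 9): e=[34,-18,14] → ·
    (2,4)@(5, 9): e=[26,-12,16] → ·
    (3,4)@(7, 9): e=[18,-6,18] → ·
    (4,4)@(9, 9): e=[10,0,20] → #  [on edge]
    (5,4)@(11, 9): e=[2,6,22] → #
    (6,4)@(13, 9): e=[-6,12,24] → ·
    (4,5)@(9, 11): e=[14,-18,34] → ·
  covered (6 px):
    · · · · · · ·
    · · · · · · ·
    · · · · · · ·
    · # # # # · ·
    · · · · # # ·
    · · · · · · ·
    · · · · · · ·
    · · · · · · ·
    · · · · · · ·
T1:
  2·area = 30  (B↔C swapped to make it positive)
  edge (3, 7)→(12, 10): d=(9,3) right/bottom  bias=-1
  edge (12, 10)→(5, 11): d=(-7,1) right/bottom  bias=-1
  edge (5, 11)→(3, 7): d=(-2,-4) top-left  bias=+0
    (0,1)@(1, 3): e=[-30,60,0] → ·  [on edge]
    (1,3)@(3, 7): e=[0,30,0] → ·  [on edge]
    (2,4)@(5, 9): e=[12,14,4] → #
    (3,4)@(7, 9): e=[6,12,12] → #
    (4,4)@(9, 9): e=[0,10,20] → ·  [on edge]
    (2,5)@(5, 11): e=[30,0,0] → ·  [on edge]
    (3,5)@(7, 11): e=[24,-2,8] → ·
    (3,7)@(7, 15): e=[60,-30,0] → ·  [on edge]
  covered (2 px):
    · · · · · · ·
    · · · · · · ·
    · · · · · · ·
    · · · · · · ·
    · · # # · · ·
    · · · · · · ·
    · · · · · · ·
    · · · · · · ·
    · · · · · · ·
T2:
  2·area = 44  (B↔C swapped to make it positive)
  edge (10, 4)→(0, 16): d=(-10,12) right/bottom  bias=-1
  edge (0, 16)→(8, 2): d=(8,-14) top-left  bias=+0
  edge (8, 2)→(10, 4): d=(2,2) right/bottom  bias=-1
    (3,0)@(7, 1): e=[66,-22,0] → ·  [on edge]
    (4,1)@(9, 3): e=[22,22,0] → ·  [on edge]
    (3,2)@(7, 5): e=[26,10,8] → #
    (4,2)@(9, 5): e=[2,38,4] → #
    (5,2)@(11, 5): e=[-22,66,0] → ·  [on edge]
    (3,3)@(7, 7): e=[6,26,12] → #
    (4,3)@(9, 7): e=[-18,54,8] → ·
    (6,3)@(13, 7): e=[-66,110,0] → ·  [on edge]
    (2,4)@(5, 9): e=[10,14,20] → #
    (3,4)@(7, 9): e=[-14,42,16] → ·
    (1,5)@(3, 11): e=[14,2,28] → #
    (2,5)@(5, 11): e=[-10,30,24] → ·
  covered (5 px):
    · · · · · · ·
    · · · · · · ·
    · · · # # · ·
    · · · # · · ·
    · · # · · · ·
    · # · · · · ·
    · · · · · · ·
    · · · · · · ·
    · · · · · · ·

Answer: [[1,3],[2,3],[3,3],[4,3],[4,4],[5,4]]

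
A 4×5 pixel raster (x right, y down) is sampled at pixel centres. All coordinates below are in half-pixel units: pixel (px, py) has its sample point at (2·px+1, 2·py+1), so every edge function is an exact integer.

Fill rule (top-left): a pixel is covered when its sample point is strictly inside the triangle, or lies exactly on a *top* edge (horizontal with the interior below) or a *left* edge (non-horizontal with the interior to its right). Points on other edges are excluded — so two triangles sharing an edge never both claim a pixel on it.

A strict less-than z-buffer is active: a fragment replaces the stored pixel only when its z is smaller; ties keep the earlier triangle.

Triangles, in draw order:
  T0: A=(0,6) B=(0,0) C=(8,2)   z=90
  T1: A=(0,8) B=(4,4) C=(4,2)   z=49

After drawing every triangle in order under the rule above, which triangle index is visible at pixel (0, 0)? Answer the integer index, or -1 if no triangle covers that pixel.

T0:
  2·area = 48
  edge (0, 6)→(0, 0): d=(0,-6) top-left  bias=+0
  edge (0, 0)→(8, 2): d=(8,2) right/bottom  bias=-1
  edge (8, 2)→(0, 6): d=(-8,4) right/bottom  bias=-1
    (0,0)@(1, 1): e=[6,6,36] → #
    (1,0)@(3, 1): e=[18,2,28] → #
    (2,0)@(5, 1): e=[30,-2,20] → ·
    (0,1)@(1, 3): e=[6,22,20] → #
    (2,1)@(5, 3): e=[30,14,4] → #
    (3,1)@(7, 3): e=[42,10,-4] → ·
    (0,2)@(1, 5): e=[6,38,4] → #
    (1,2)@(3, 5): e=[18,34,-4] → ·
    (2,2)@(5, 5): e=[30,30,-12] → ·
    (0,3)@(1, 7): e=[6,54,-12] → ·
  covered (6 px):
    # # · ·
    # # # ·
    # · · ·
    · · · ·
    · · · ·
T1:
  2·area = 8  (B↔C swapped to make it positive)
  edge (0, 8)→(4, 2): d=(4,-6) top-left  bias=+0
  edge (4, 2)→(4, 4): d=(0,2) right/bottom  bias=-1
  edge (4, 4)→(0, 8): d=(-4,4) right/bottom  bias=-1
    (3,0)@(7, 1): e=[14,-6,0] → ·  [on edge]
    (2,1)@(5, 3): e=[10,-2,0] → ·  [on edge]
    (1,2)@(3, 5): e=[6,2,0] → ·  [on edge]
    (0,3)@(1, 7): e=[2,6,0] → ·  [on edge]
  covered (0 px):
    · · · ·
    · · · ·
    · · · ·
    · · · ·
    · · · ·

Z-buffer (winner per pixel, '.' = empty):
  0 0 . .
  0 0 0 .
  0 . . .
  . . . .
  . . . .

Answer: 0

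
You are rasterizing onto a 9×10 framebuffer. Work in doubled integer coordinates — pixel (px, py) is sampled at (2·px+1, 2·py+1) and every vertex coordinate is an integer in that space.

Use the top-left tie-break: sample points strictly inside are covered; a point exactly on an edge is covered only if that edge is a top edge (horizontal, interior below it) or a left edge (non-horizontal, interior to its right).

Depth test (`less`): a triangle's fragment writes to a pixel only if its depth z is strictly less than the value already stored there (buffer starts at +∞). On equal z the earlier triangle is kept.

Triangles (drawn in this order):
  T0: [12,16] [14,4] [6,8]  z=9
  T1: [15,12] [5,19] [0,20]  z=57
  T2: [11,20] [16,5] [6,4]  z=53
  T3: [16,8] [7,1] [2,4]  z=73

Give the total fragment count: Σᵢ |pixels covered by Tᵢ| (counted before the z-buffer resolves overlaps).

T0:
  2·area = 88  (B↔C swapped to make it positive)
  edge (12, 16)→(6, 8): d=(-6,-8) top-left  bias=+0
  edge (6, 8)→(14, 4): d=(8,-4) top-left  bias=+0
  edge (14, 4)→(12, 16): d=(-2,12) right/bottom  bias=-1
    (6,2)@(13, 5): e=[74,4,10] → █
    (7,2)@(15, 5): e=[90,12,-14] → ·
    (4,3)@(9, 7): e=[30,4,54] → █
    (5,3)@(11, 7): e=[46,12,30] → █
    (7,3)@(15, 7): e=[78,28,-18] → ·
    (3,4)@(7, 9): e=[2,12,74] → █
    (7,4)@(15, 9): e=[66,44,-22] → ·
    (3,5)@(7, 11): e=[-10,28,70] → ·
    (4,5)@(9, 11): e=[6,36,46] → █
    (6,5)@(13, 11): e=[38,52,-2] → ·
    (4,6)@(9, 13): e=[-6,52,42] → ·
    (5,6)@(11, 13): e=[10,60,18] → █
  covered (11 px):
    · · · · · · · · ·
    · · · · · · · · ·
    · · · · · · █ · ·
    · · · · █ █ █ · ·
    · · · █ █ █ █ · ·
    · · · · █ █ · · ·
    · · · · · █ · · ·
    · · · · · · · · ·
    · · · · · · · · ·
    · · · · · · · · ·
T1:
  2·area = 25
  edge (15, 12)→(5, 19): d=(-10,7) right/bottom  bias=-1
  edge (5, 19)→(0, 20): d=(-5,1) right/bottom  bias=-1
  edge (0, 20)→(15, 12): d=(15,-8) top-left  bias=+0
    (3,8)@(7, 17): e=[6,8,11] → █
    (4,8)@(9, 17): e=[-8,6,27] → ·
    (7,8)@(15, 17): e=[-50,0,75] → ·  [on edge]
    (1,9)@(3, 19): e=[14,2,9] → █
    (2,9)@(5, 19): e=[0,0,25] → ·  [on edge]
    (3,9)@(7, 19): e=[-14,-2,41] → ·
  covered (2 px):
    · · · · · · · · ·
    · · · · · · · · ·
    · · · · · · · · ·
    · · · · · · · · ·
    · · · · · · · · ·
    · · · · · · · · ·
    · · · · · · · · ·
    · · · · · · · · ·
    · · · █ · · · · ·
    · █ · · · · · · ·
T2:
  2·area = 155  (B↔C swapped to make it positive)
  edge (11, 20)→(6, 4): d=(-5,-16) top-left  bias=+0
  edge (6, 4)→(16, 5): d=(10,1) right/bottom  bias=-1
  edge (16, 5)→(11, 20): d=(-5,15) right/bottom  bias=-1
    (3,2)@(7, 5): e=[11,9,135] → █
    (4,2)@(9, 5): e=[43,7,105] → █
    (5,2)@(11, 5): e=[75,5,75] → █
    (6,2)@(13, 5): e=[107,3,45] → █
    (7,2)@(15, 5): e=[139,1,15] → █
    (8,2)@(17, 5): e=[171,-1,-15] → ·
    (3,3)@(7, 7): e=[1,29,125] → █
    (8,3)@(17, 7): e=[161,19,-25] → ·
    (3,4)@(7, 9): e=[-9,49,115] → ·
    (4,4)@(9, 9): e=[23,47,85] → █
    (7,4)@(15, 9): e=[119,41,-5] → ·
    (4,5)@(9, 11): e=[13,67,75] → █
  covered (22 px):
    · · · · · · · · ·
    · · · · · · · · ·
    · · · █ █ █ █ █ ·
    · · · █ █ █ █ █ ·
    · · · · █ █ █ · ·
    · · · · █ █ █ · ·
    · · · · █ █ █ · ·
    · · · · · █ · · ·
    · · · · · █ · · ·
    · · · · · █ · · ·
T3:
  2·area = 62  (B↔C swapped to make it positive)
  edge (16, 8)→(2, 4): d=(-14,-4) top-left  bias=+0
  edge (2, 4)→(7, 1): d=(5,-3) top-left  bias=+0
  edge (7, 1)→(16, 8): d=(9,7) right/bottom  bias=-1
    (3,0)@(7, 1): e=[62,0,0] → ·  [on edge]
    (2,1)@(5, 3): e=[26,4,32] → █
    (3,1)@(7, 3): e=[34,10,18] → █
    (4,1)@(9, 3): e=[42,16,4] → █
    (5,1)@(11, 3): e=[50,22,-10] → ·
    (2,2)@(5, 5): e=[-2,14,50] → ·
    (3,2)@(7, 5): e=[6,20,36] → █
    (5,2)@(11, 5): e=[22,32,8] → █
    (6,2)@(13, 5): e=[30,38,-6] → ·
    (3,3)@(7, 7): e=[-22,30,54] → ·
    (4,3)@(9, 7): e=[-14,36,40] → ·
    (5,3)@(11, 7): e=[-6,42,26] → ·
  covered (7 px):
    · · · · · · · · ·
    · · █ █ █ · · · ·
    · · · █ █ █ · · ·
    · · · · · · █ · ·
    · · · · · · · · ·
    · · · · · · · · ·
    · · · · · · · · ·
    · · · · · · · · ·
    · · · · · · · · ·
    · · · · · · · · ·

Result: 42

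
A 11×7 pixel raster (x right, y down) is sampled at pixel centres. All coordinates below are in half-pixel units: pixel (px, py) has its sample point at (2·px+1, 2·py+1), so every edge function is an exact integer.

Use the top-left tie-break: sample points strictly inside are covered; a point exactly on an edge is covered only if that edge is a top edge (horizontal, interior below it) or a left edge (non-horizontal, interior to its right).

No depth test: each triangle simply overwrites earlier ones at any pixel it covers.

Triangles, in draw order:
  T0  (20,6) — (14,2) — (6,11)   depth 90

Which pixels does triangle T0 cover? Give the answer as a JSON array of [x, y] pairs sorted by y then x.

T0:
  2·area = 86  (B↔C swapped to make it positive)
  edge (20, 6)→(6, 11): d=(-14,5) right/bottom  bias=-1
  edge (6, 11)→(14, 2): d=(8,-9) top-left  bias=+0
  edge (14, 2)→(20, 6): d=(6,4) right/bottom  bias=-1
    (7,1)@(15, 3): e=[67,17,2] → █
    (8,1)@(17, 3): e=[57,35,-6] → ·
    (6,2)@(13, 5): e=[49,15,22] → █
    (8,2)@(17, 5): e=[29,51,6] → █
    (9,2)@(19, 5): e=[19,69,-2] → ·
    (5,3)@(11, 7): e=[31,13,42] → █
    (9,3)@(19, 7): e=[-9,85,10] → ·
    (4,4)@(9, 9): e=[13,11,62] → █
    (6,4)@(13, 9): e=[-7,47,46] → ·
    (7,4)@(15, 9): e=[-17,65,38] → ·
    (8,4)@(17, 9): e=[-27,83,30] → ·
    (4,5)@(9, 11): e=[-15,27,74] → ·
  covered (10 px):
    · · · · · · · · · · ·
    · · · · · · · █ · · ·
    · · · · · · █ █ █ · ·
    · · · · · █ █ █ █ · ·
    · · · · █ █ · · · · ·
    · · · · · · · · · · ·
    · · · · · · · · · · ·

Result: [[7,1],[6,2],[7,2],[8,2],[5,3],[6,3],[7,3],[8,3],[4,4],[5,4]]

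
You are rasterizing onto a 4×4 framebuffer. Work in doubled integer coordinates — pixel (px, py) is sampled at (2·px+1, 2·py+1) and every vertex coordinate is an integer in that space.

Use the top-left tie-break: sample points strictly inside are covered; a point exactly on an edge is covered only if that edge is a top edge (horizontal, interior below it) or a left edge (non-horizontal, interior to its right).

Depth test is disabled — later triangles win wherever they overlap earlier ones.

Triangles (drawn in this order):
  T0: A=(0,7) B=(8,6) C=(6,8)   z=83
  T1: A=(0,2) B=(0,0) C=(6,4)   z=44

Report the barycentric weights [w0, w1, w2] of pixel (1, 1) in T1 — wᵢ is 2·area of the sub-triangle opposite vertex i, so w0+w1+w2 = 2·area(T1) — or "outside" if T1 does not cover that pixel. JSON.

T0:
  2·area = 14
  edge (0, 7)→(8, 6): d=(8,-1) top-left  bias=+0
  edge (8, 6)→(6, 8): d=(-2,2) right/bottom  bias=-1
  edge (6, 8)→(0, 7): d=(-6,-1) top-left  bias=+0
    (0,3)@(1, 7): e=[1,12,1] → X
    (1,3)@(3, 7): e=[3,8,3] → X
    (2,3)@(5, 7): e=[5,4,5] → X
    (3,3)@(7, 7): e=[7,0,7] → .  [on edge]
  covered (3 px):
    . . . .
    . . . .
    . . . .
    X X X .
T1:
  2·area = 12
  edge (0, 2)→(0, 0): d=(0,-2) top-left  bias=+0
  edge (0, 0)→(6, 4): d=(6,4) right/bottom  bias=-1
  edge (6, 4)→(0, 2): d=(-6,-2) top-left  bias=+0
    (0,0)@(1, 1): e=[2,2,8] → X
    (1,0)@(3, 1): e=[6,-6,12] → .
    (0,1)@(1, 3): e=[2,14,-4] → .
    (1,1)@(3, 3): e=[6,6,0] → X  [on edge]
    (2,1)@(5, 3): e=[10,-2,4] → .
    (1,2)@(3, 5): e=[6,18,-12] → .
  covered (2 px):
    X . . .
    . X . .
    . . . .
    . . . .

Final: [6,0,6]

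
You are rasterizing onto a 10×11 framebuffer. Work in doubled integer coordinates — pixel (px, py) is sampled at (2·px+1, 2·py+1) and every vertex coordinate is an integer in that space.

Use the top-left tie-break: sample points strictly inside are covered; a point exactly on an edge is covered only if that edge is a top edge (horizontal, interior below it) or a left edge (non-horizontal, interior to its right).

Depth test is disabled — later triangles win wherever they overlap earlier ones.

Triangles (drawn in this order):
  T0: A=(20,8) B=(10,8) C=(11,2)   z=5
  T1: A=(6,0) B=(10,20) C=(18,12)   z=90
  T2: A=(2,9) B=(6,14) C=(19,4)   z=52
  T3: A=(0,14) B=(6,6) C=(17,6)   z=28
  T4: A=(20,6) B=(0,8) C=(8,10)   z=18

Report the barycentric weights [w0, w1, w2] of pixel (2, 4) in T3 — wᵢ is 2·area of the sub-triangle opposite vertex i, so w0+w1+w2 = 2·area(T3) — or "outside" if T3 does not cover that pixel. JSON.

T0:
  2·area = 60
  edge (20, 8)→(10, 8): d=(-10,0) right/bottom  bias=-1
  edge (10, 8)→(11, 2): d=(1,-6) top-left  bias=+0
  edge (11, 2)→(20, 8): d=(9,6) right/bottom  bias=-1
    (5,1)@(11, 3): e=[50,1,9] → #
    (6,1)@(13, 3): e=[50,13,-3] → ·
    (5,2)@(11, 5): e=[30,3,27] → #
    (6,2)@(13, 5): e=[30,15,15] → #
    (7,2)@(15, 5): e=[30,27,3] → #
    (8,2)@(17, 5): e=[30,39,-9] → ·
    (5,3)@(11, 7): e=[10,5,45] → #
    (8,3)@(17, 7): e=[10,41,9] → #
    (9,3)@(19, 7): e=[10,53,-3] → ·
    (5,4)@(11, 9): e=[-10,7,63] → ·
    (6,4)@(13, 9): e=[-10,19,51] → ·
    (7,4)@(15, 9): e=[-10,31,39] → ·
  covered (8 px):
    · · · · · · · · · ·
    · · · · · # · · · ·
    · · · · · # # # · ·
    · · · · · # # # # ·
    · · · · · · · · · ·
    · · · · · · · · · ·
    · · · · · · · · · ·
    · · · · · · · · · ·
    · · · · · · · · · ·
    · · · · · · · · · ·
    · · · · · · · · · ·
T1:
  2·area = 192  (B↔C swapped to make it positive)
  edge (6, 0)→(18, 12): d=(12,12) right/bottom  bias=-1
  edge (18, 12)→(10, 20): d=(-8,8) right/bottom  bias=-1
  edge (10, 20)→(6, 0): d=(-4,-20) top-left  bias=+0
    (3,0)@(7, 1): e=[0,176,16] → ·  [on edge]
    (3,1)@(7, 3): e=[24,160,8] → #
    (4,1)@(9, 3): e=[0,144,48] → ·  [on edge]
    (3,2)@(7, 5): e=[48,144,0] → #  [on edge]
    (4,2)@(9, 5): e=[24,128,40] → #
    (5,2)@(11, 5): e=[0,112,80] → ·  [on edge]
    (3,3)@(7, 7): e=[72,128,-8] → ·
    (4,3)@(9, 7): e=[48,112,32] → #
    (5,3)@(11, 7): e=[24,96,72] → #
    (6,3)@(13, 7): e=[0,80,112] → ·  [on edge]
    (4,4)@(9, 9): e=[72,96,24] → #
    (6,4)@(13, 9): e=[24,64,104] → #
    (7,4)@(15, 9): e=[0,48,144] → ·  [on edge]
    (8,5)@(17, 11): e=[0,16,176] → ·  [on edge]
    (9,5)@(19, 11): e=[-24,0,216] → ·  [on edge]
    (8,6)@(17, 13): e=[24,0,168] → ·  [on edge]
    (9,6)@(19, 13): e=[0,-16,208] → ·  [on edge]
    (4,7)@(9, 15): e=[144,48,0] → #  [on edge]
    (7,7)@(15, 15): e=[72,0,120] → ·  [on edge]
    (6,8)@(13, 17): e=[120,0,72] → ·  [on edge]
    (5,9)@(11, 19): e=[168,0,24] → ·  [on edge]
    (4,10)@(9, 21): e=[216,0,-24] → ·  [on edge]
  covered (20 px):
    · · · · · · · · · ·
    · · · # · · · · · ·
    · · · # # · · · · ·
    · · · · # # · · · ·
    · · · · # # # · · ·
    · · · · # # # # · ·
    · · · · # # # # · ·
    · · · · # # # · · ·
    · · · · · # · · · ·
    · · · · · · · · · ·
    · · · · · · · · · ·
T2:
  2·area = 105  (B↔C swapped to make it positive)
  edge (2, 9)→(19, 4): d=(17,-5) top-left  bias=+0
  edge (19, 4)→(6, 14): d=(-13,10) right/bottom  bias=-1
  edge (6, 14)→(2, 9): d=(-4,-5) top-left  bias=+0
    (8,2)@(17, 5): e=[7,7,91] → #
    (9,2)@(19, 5): e=[17,-13,101] → ·
    (4,3)@(9, 7): e=[1,61,43] → #
    (5,3)@(11, 7): e=[11,41,53] → #
    (6,3)@(13, 7): e=[21,21,63] → #
    (7,3)@(15, 7): e=[31,1,73] → #
    (8,3)@(17, 7): e=[41,-19,83] → ·
    (1,4)@(3, 9): e=[5,95,5] → #
    (2,4)@(5, 9): e=[15,75,15] → #
    (3,4)@(7, 9): e=[25,55,25] → #
    (6,4)@(13, 9): e=[55,-5,55] → ·
    (7,4)@(15, 9): e=[65,-25,65] → ·
  covered (14 px):
    · · · · · · · · · ·
    · · · · · · · · · ·
    · · · · · · · · # ·
    · · · · # # # # · ·
    · # # # # # · · · ·
    · · # # # · · · · ·
    · · · # · · · · · ·
    · · · · · · · · · ·
    · · · · · · · · · ·
    · · · · · · · · · ·
    · · · · · · · · · ·
T3:
  2·area = 88
  edge (0, 14)→(6, 6): d=(6,-8) top-left  bias=+0
  edge (6, 6)→(17, 6): d=(11,0) top-left  bias=+0
  edge (17, 6)→(0, 14): d=(-17,8) right/bottom  bias=-1
    (3,3)@(7, 7): e=[14,11,63] → #
    (4,3)@(9, 7): e=[30,11,47] → #
    (5,3)@(11, 7): e=[46,11,31] → #
    (6,3)@(13, 7): e=[62,11,15] → #
    (7,3)@(15, 7): e=[78,11,-1] → ·
    (2,4)@(5, 9): e=[10,33,45] → #
    (5,4)@(11, 9): e=[58,33,-3] → ·
    (6,4)@(13, 9): e=[74,33,-19] → ·
    (1,5)@(3, 11): e=[6,55,27] → #
    (3,5)@(7, 11): e=[38,55,-5] → ·
    (4,5)@(9, 11): e=[54,55,-21] → ·
    (0,6)@(1, 13): e=[2,77,9] → #
  covered (10 px):
    · · · · · · · · · ·
    · · · · · · · · · ·
    · · · · · · · · · ·
    · · · # # # # · · ·
    · · # # # · · · · ·
    · # # · · · · · · ·
    # · · · · · · · · ·
    · · · · · · · · · ·
    · · · · · · · · · ·
    · · · · · · · · · ·
    · · · · · · · · · ·
T4:
  2·area = 56  (B↔C swapped to make it positive)
  edge (20, 6)→(8, 10): d=(-12,4) right/bottom  bias=-1
  edge (8, 10)→(0, 8): d=(-8,-2) top-left  bias=+0
  edge (0, 8)→(20, 6): d=(20,-2) top-left  bias=+0
    (5,3)@(11, 7): e=[24,30,2] → #
    (6,3)@(13, 7): e=[16,34,6] → #
    (7,3)@(15, 7): e=[8,38,10] → #
    (8,3)@(17, 7): e=[0,42,14] → ·  [on edge]
    (2,4)@(5, 9): e=[24,2,30] → #
    (3,4)@(7, 9): e=[16,6,34] → #
    (4,4)@(9, 9): e=[8,10,38] → #
    (5,4)@(11, 9): e=[0,14,42] → ·  [on edge]
    (6,4)@(13, 9): e=[-8,18,46] → ·
    (7,4)@(15, 9): e=[-16,22,50] → ·
    (2,5)@(5, 11): e=[0,-14,70] → ·  [on edge]
    (3,5)@(7, 11): e=[-8,-10,74] → ·
  covered (6 px):
    · · · · · · · · · ·
    · · · · · · · · · ·
    · · · · · · · · · ·
    · · · · · # # # · ·
    · · # # # · · · · ·
    · · · · · · · · · ·
    · · · · · · · · · ·
    · · · · · · · · · ·
    · · · · · · · · · ·
    · · · · · · · · · ·
    · · · · · · · · · ·

Final: [33,45,10]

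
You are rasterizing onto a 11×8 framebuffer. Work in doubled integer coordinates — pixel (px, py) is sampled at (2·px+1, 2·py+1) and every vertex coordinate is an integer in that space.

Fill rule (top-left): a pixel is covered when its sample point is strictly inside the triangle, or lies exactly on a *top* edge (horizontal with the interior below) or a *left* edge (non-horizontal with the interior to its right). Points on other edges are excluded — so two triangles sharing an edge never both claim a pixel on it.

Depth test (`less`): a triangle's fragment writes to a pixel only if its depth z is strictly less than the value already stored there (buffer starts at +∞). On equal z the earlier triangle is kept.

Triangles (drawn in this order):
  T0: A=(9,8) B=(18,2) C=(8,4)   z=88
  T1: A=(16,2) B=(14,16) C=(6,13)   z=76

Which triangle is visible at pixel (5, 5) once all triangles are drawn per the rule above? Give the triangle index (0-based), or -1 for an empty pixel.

T0:
  2·area = 42  (B↔C swapped to make it positive)
  edge (9, 8)→(8, 4): d=(-1,-4) top-left  bias=+0
  edge (8, 4)→(18, 2): d=(10,-2) top-left  bias=+0
  edge (18, 2)→(9, 8): d=(-9,6) right/bottom  bias=-1
    (6,1)@(13, 3): e=[21,0,21] → #  [on edge]
    (7,1)@(15, 3): e=[29,4,9] → #
    (8,1)@(17, 3): e=[37,8,-3] → ·
    (1,2)@(3, 5): e=[-21,0,63] → ·  [on edge]
    (4,2)@(9, 5): e=[3,12,27] → #
    (5,2)@(11, 5): e=[11,16,15] → #
    (7,2)@(15, 5): e=[27,24,-9] → ·
    (4,3)@(9, 7): e=[1,32,9] → #
    (5,3)@(11, 7): e=[9,36,-3] → ·
    (6,3)@(13, 7): e=[17,40,-15] → ·
    (4,4)@(9, 9): e=[-1,52,-9] → ·
  covered (6 px):
    · · · · · · · · · · ·
    · · · · · · # # · · ·
    · · · · # # # · · · ·
    · · · · # · · · · · ·
    · · · · · · · · · · ·
    · · · · · · · · · · ·
    · · · · · · · · · · ·
    · · · · · · · · · · ·
T1:
  2·area = 118
  edge (16, 2)→(14, 16): d=(-2,14) right/bottom  bias=-1
  edge (14, 16)→(6, 13): d=(-8,-3) top-left  bias=+0
  edge (6, 13)→(16, 2): d=(10,-11) top-left  bias=+0
    (7,2)@(15, 5): e=[8,91,19] → #
    (8,2)@(17, 5): e=[-20,97,41] → ·
    (6,3)@(13, 7): e=[32,69,17] → #
    (8,3)@(17, 7): e=[-24,81,61] → ·
    (5,4)@(11, 9): e=[56,47,15] → #
    (7,4)@(15, 9): e=[0,59,59] → ·  [on edge]
    (4,5)@(9, 11): e=[80,25,13] → #
    (7,5)@(15, 11): e=[-4,43,79] → ·
    (3,6)@(7, 13): e=[104,3,11] → #
    (7,6)@(15, 13): e=[-8,27,99] → ·
    (3,7)@(7, 15): e=[100,-13,31] → ·
    (4,7)@(9, 15): e=[72,-7,53] → ·
  covered (13 px):
    · · · · · · · · · · ·
    · · · · · · · · · · ·
    · · · · · · · # · · ·
    · · · · · · # # · · ·
    · · · · · # # · · · ·
    · · · · # # # · · · ·
    · · · # # # # · · · ·
    · · · · · · # · · · ·

Z-buffer (winner per pixel, '.' = empty):
  . . . . . . . . . . .
  . . . . . . 0 0 . . .
  . . . . 0 0 0 1 . . .
  . . . . 0 . 1 1 . . .
  . . . . . 1 1 . . . .
  . . . . 1 1 1 . . . .
  . . . 1 1 1 1 . . . .
  . . . . . . 1 . . . .

Final: 1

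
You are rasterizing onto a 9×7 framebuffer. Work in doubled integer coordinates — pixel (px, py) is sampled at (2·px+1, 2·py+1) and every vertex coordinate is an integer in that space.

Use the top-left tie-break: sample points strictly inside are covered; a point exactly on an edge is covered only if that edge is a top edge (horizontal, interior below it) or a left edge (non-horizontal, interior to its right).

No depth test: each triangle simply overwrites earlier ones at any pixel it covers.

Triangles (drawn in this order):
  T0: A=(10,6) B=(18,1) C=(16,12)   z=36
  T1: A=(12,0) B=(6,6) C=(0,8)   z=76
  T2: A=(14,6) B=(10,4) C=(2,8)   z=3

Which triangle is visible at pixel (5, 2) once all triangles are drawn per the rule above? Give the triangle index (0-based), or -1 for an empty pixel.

T0:
  2·area = 78
  edge (10, 6)→(18, 1): d=(8,-5) top-left  bias=+0
  edge (18, 1)→(16, 12): d=(-2,11) right/bottom  bias=-1
  edge (16, 12)→(10, 6): d=(-6,-6) top-left  bias=+0
    (2,0)@(5, 1): e=[-65,143,0] → ·  [on edge]
    (3,1)@(7, 3): e=[-39,117,0] → ·  [on edge]
    (7,1)@(15, 3): e=[1,29,48] → #
    (8,1)@(17, 3): e=[11,7,60] → #
    (4,2)@(9, 5): e=[-13,91,0] → ·  [on edge]
    (6,2)@(13, 5): e=[7,47,24] → #
    (5,3)@(11, 7): e=[13,65,0] → #  [on edge]
    (8,3)@(17, 7): e=[43,-1,36] → ·
    (5,4)@(11, 9): e=[29,61,-12] → ·
    (6,4)@(13, 9): e=[39,39,0] → #  [on edge]
    (8,4)@(17, 9): e=[59,-5,24] → ·
    (6,5)@(13, 11): e=[55,35,-12] → ·
    (7,5)@(15, 11): e=[65,13,0] → #  [on edge]
    (8,6)@(17, 13): e=[91,-13,0] → ·  [on edge]
  covered (11 px):
    · · · · · · · · ·
    · · · · · · · # #
    · · · · · · # # #
    · · · · · # # # ·
    · · · · · · # # ·
    · · · · · · · # ·
    · · · · · · · · ·
T1:
  2·area = 24
  edge (12, 0)→(6, 6): d=(-6,6) right/bottom  bias=-1
  edge (6, 6)→(0, 8): d=(-6,2) right/bottom  bias=-1
  edge (0, 8)→(12, 0): d=(12,-8) top-left  bias=+0
    (5,0)@(11, 1): e=[0,20,4] → ·  [on edge]
    (4,1)@(9, 3): e=[0,12,12] → ·  [on edge]
    (7,1)@(15, 3): e=[-36,0,60] → ·  [on edge]
    (2,2)@(5, 5): e=[12,8,4] → #
    (3,2)@(7, 5): e=[0,4,20] → ·  [on edge]
    (4,2)@(9, 5): e=[-12,0,36] → ·  [on edge]
    (1,3)@(3, 7): e=[12,0,12] → ·  [on edge]
    (2,3)@(5, 7): e=[0,-4,28] → ·  [on edge]
    (1,4)@(3, 9): e=[0,-12,36] → ·  [on edge]
    (0,5)@(1, 11): e=[0,-20,44] → ·  [on edge]
  covered (1 px):
    · · · · · · · · ·
    · · · · · · · · ·
    · · # · · · · · ·
    · · · · · · · · ·
    · · · · · · · · ·
    · · · · · · · · ·
    · · · · · · · · ·
T2:
  2·area = 32  (B↔C swapped to make it positive)
  edge (14, 6)→(2, 8): d=(-12,2) right/bottom  bias=-1
  edge (2, 8)→(10, 4): d=(8,-4) top-left  bias=+0
  edge (10, 4)→(14, 6): d=(4,2) right/bottom  bias=-1
    (4,2)@(9, 5): e=[22,4,6] → #
    (5,2)@(11, 5): e=[18,12,2] → #
    (6,2)@(13, 5): e=[14,20,-2] → ·
    (2,3)@(5, 7): e=[6,4,22] → #
    (3,3)@(7, 7): e=[2,12,18] → #
    (4,3)@(9, 7): e=[-2,20,14] → ·
    (5,3)@(11, 7): e=[-6,28,10] → ·
    (2,4)@(5, 9): e=[-18,20,30] → ·
    (3,4)@(7, 9): e=[-22,28,26] → ·
  covered (4 px):
    · · · · · · · · ·
    · · · · · · · · ·
    · · · · # # · · ·
    · · # # · · · · ·
    · · · · · · · · ·
    · · · · · · · · ·
    · · · · · · · · ·

Z-buffer (winner per pixel, '.' = empty):
  . . . . . . . . .
  . . . . . . . 0 0
  . . 1 . 2 2 0 0 0
  . . 2 2 . 0 0 0 .
  . . . . . . 0 0 .
  . . . . . . . 0 .
  . . . . . . . . .

Final: 2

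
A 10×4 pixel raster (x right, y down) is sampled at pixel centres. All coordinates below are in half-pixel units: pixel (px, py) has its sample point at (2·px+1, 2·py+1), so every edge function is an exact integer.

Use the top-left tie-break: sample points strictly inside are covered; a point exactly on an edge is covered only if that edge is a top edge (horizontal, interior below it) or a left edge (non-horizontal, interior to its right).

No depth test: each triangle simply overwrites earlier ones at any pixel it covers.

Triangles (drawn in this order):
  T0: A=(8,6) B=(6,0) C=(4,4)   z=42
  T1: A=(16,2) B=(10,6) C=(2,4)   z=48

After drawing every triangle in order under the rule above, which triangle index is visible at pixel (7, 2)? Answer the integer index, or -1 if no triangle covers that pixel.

T0:
  2·area = 20  (B↔C swapped to make it positive)
  edge (8, 6)→(4, 4): d=(-4,-2) top-left  bias=+0
  edge (4, 4)→(6, 0): d=(2,-4) top-left  bias=+0
  edge (6, 0)→(8, 6): d=(2,6) right/bottom  bias=-1
    (2,1)@(5, 3): e=[6,2,12] → █
    (3,1)@(7, 3): e=[10,10,0] → ·  [on edge]
    (2,2)@(5, 5): e=[-2,6,16] → ·
    (3,2)@(7, 5): e=[2,14,4] → █
    (4,2)@(9, 5): e=[6,22,-8] → ·
    (3,3)@(7, 7): e=[-6,18,8] → ·
  covered (2 px):
    · · · · · · · · · ·
    · · █ · · · · · · ·
    · · · █ · · · · · ·
    · · · · · · · · · ·
T1:
  2·area = 44
  edge (16, 2)→(10, 6): d=(-6,4) right/bottom  bias=-1
  edge (10, 6)→(2, 4): d=(-8,-2) top-left  bias=+0
  edge (2, 4)→(16, 2): d=(14,-2) top-left  bias=+0
    (4,1)@(9, 3): e=[22,22,0] → █  [on edge]
    (5,1)@(11, 3): e=[14,26,4] → █
    (6,1)@(13, 3): e=[6,30,8] → █
    (7,1)@(15, 3): e=[-2,34,12] → ·
    (3,2)@(7, 5): e=[18,2,24] → █
    (6,2)@(13, 5): e=[-6,14,36] → ·
    (3,3)@(7, 7): e=[6,-14,52] → ·
    (4,3)@(9, 7): e=[-2,-10,56] → ·
    (5,3)@(11, 7): e=[-10,-6,60] → ·
  covered (6 px):
    · · · · · · · · · ·
    · · · · █ █ █ · · ·
    · · · █ █ █ · · · ·
    · · · · · · · · · ·

Z-buffer (winner per pixel, '.' = empty):
  . . . . . . . . . .
  . . 0 . 1 1 1 . . .
  . . . 1 1 1 . . . .
  . . . . . . . . . .

Final: -1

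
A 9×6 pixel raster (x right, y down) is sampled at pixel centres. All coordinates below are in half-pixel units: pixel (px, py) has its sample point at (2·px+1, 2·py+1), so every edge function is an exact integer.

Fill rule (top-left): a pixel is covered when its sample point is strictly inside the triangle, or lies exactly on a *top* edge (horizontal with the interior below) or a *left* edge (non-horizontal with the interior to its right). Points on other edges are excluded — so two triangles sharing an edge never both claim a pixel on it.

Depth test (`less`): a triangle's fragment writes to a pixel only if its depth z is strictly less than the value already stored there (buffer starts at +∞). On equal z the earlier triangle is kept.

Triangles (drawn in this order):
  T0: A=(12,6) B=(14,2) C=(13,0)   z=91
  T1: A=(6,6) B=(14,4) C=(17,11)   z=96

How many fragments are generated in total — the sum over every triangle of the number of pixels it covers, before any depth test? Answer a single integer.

T0:
  2·area = 8  (B↔C swapped to make it positive)
  edge (12, 6)→(13, 0): d=(1,-6) top-left  bias=+0
  edge (13, 0)→(14, 2): d=(1,2) right/bottom  bias=-1
  edge (14, 2)→(12, 6): d=(-2,4) right/bottom  bias=-1
    (6,0)@(13, 1): e=[1,1,6] → X
    (7,0)@(15, 1): e=[13,-3,-2] → .
    (6,1)@(13, 3): e=[3,3,2] → X
    (7,1)@(15, 3): e=[15,-1,-6] → .
    (6,2)@(13, 5): e=[5,5,-2] → .
  covered (2 px):
    . . . . . . X . .
    . . . . . . X . .
    . . . . . . . . .
    . . . . . . . . .
    . . . . . . . . .
    . . . . . . . . .
T1:
  2·area = 62
  edge (6, 6)→(14, 4): d=(8,-2) top-left  bias=+0
  edge (14, 4)→(17, 11): d=(3,7) right/bottom  bias=-1
  edge (17, 11)→(6, 6): d=(-11,-5) top-left  bias=+0
    (5,2)@(11, 5): e=[2,24,36] → X
    (6,2)@(13, 5): e=[6,10,46] → X
    (7,2)@(15, 5): e=[10,-4,56] → .
    (4,3)@(9, 7): e=[14,44,4] → X
    (7,3)@(15, 7): e=[26,2,34] → X
    (8,3)@(17, 7): e=[30,-12,44] → .
    (4,4)@(9, 9): e=[30,50,-18] → .
    (5,4)@(11, 9): e=[34,36,-8] → .
    (6,4)@(13, 9): e=[38,22,2] → X
    (8,4)@(17, 9): e=[46,-6,22] → .
    (6,5)@(13, 11): e=[54,28,-20] → .
    (7,5)@(15, 11): e=[58,14,-10] → .
    (8,5)@(17, 11): e=[62,0,0] → .  [on edge]
  covered (8 px):
    . . . . . . . . .
    . . . . . . . . .
    . . . . . X X . .
    . . . . X X X X .
    . . . . . . X X .
    . . . . . . . . .

Answer: 10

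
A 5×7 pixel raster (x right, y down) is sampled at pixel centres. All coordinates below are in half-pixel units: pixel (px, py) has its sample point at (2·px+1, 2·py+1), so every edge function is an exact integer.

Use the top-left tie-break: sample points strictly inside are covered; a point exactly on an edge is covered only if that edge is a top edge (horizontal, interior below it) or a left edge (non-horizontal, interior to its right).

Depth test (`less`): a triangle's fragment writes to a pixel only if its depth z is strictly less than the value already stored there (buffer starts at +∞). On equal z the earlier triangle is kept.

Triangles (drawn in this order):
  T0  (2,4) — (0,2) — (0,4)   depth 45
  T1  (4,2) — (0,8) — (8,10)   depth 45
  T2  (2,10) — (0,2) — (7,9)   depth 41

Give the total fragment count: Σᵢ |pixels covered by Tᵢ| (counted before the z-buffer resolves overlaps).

T0:
  2·area = 4  (B↔C swapped to make it positive)
  edge (2, 4)→(0, 4): d=(-2,0) right/bottom  bias=-1
  edge (0, 4)→(0, 2): d=(0,-2) top-left  bias=+0
  edge (0, 2)→(2, 4): d=(2,2) right/bottom  bias=-1
    (0,1)@(1, 3): e=[2,2,0] → ·  [on edge]
    (1,2)@(3, 5): e=[-2,6,0] → ·  [on edge]
    (2,3)@(5, 7): e=[-6,10,0] → ·  [on edge]
    (3,4)@(7, 9): e=[-10,14,0] → ·  [on edge]
    (4,5)@(9, 11): e=[-14,18,0] → ·  [on edge]
  covered (0 px):
    · · · · ·
    · · · · ·
    · · · · ·
    · · · · ·
    · · · · ·
    · · · · ·
    · · · · ·
T1:
  2·area = 56  (B↔C swapped to make it positive)
  edge (4, 2)→(8, 10): d=(4,8) right/bottom  bias=-1
  edge (8, 10)→(0, 8): d=(-8,-2) top-left  bias=+0
  edge (0, 8)→(4, 2): d=(4,-6) top-left  bias=+0
    (1,2)@(3, 5): e=[20,30,6] → █
    (2,2)@(5, 5): e=[4,34,18] → █
    (3,2)@(7, 5): e=[-12,38,30] → ·
    (0,3)@(1, 7): e=[44,10,2] → █
    (3,3)@(7, 7): e=[-4,22,38] → ·
    (0,4)@(1, 9): e=[52,-6,10] → ·
    (1,4)@(3, 9): e=[36,-2,22] → ·
    (2,4)@(5, 9): e=[20,2,34] → █
    (3,4)@(7, 9): e=[4,6,46] → █
    (4,4)@(9, 9): e=[-12,10,58] → ·
    (2,5)@(5, 11): e=[28,-14,42] → ·
    (3,5)@(7, 11): e=[12,-10,54] → ·
  covered (7 px):
    · · · · ·
    · · · · ·
    · █ █ · ·
    █ █ █ · ·
    · · █ █ ·
    · · · · ·
    · · · · ·
T2:
  2·area = 42
  edge (2, 10)→(0, 2): d=(-2,-8) top-left  bias=+0
  edge (0, 2)→(7, 9): d=(7,7) right/bottom  bias=-1
  edge (7, 9)→(2, 10): d=(-5,1) right/bottom  bias=-1
    (0,1)@(1, 3): e=[6,0,36] → ·  [on edge]
    (0,2)@(1, 5): e=[2,14,26] → █
    (1,2)@(3, 5): e=[18,0,24] → ·  [on edge]
    (0,3)@(1, 7): e=[-2,28,16] → ·
    (1,3)@(3, 7): e=[14,14,14] → █
    (2,3)@(5, 7): e=[30,0,12] → ·  [on edge]
    (1,4)@(3, 9): e=[10,28,4] → █
    (2,4)@(5, 9): e=[26,14,2] → █
    (3,4)@(7, 9): e=[42,0,0] → ·  [on edge]
    (1,5)@(3, 11): e=[6,42,-6] → ·
    (2,5)@(5, 11): e=[22,28,-8] → ·
    (4,5)@(9, 11): e=[54,0,-12] → ·  [on edge]
  covered (4 px):
    · · · · ·
    · · · · ·
    █ · · · ·
    · █ · · ·
    · █ █ · ·
    · · · · ·
    · · · · ·

Final: 11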